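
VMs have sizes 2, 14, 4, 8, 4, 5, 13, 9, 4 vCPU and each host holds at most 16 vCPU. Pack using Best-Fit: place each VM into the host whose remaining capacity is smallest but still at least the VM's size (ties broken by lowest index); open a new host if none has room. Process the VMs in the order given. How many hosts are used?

5

host 1: place 2 vCPU, 14 vCPU left
host 1: place 14 vCPU, 0 vCPU left
host 2: place 4 vCPU, 12 vCPU left
host 2: place 8 vCPU, 4 vCPU left
host 2: place 4 vCPU, 0 vCPU left
host 3: place 5 vCPU, 11 vCPU left
host 4: place 13 vCPU, 3 vCPU left
host 3: place 9 vCPU, 2 vCPU left
host 5: place 4 vCPU, 12 vCPU left
Final hosts: [2,14] [4,8,4] [5,9] [13] [4].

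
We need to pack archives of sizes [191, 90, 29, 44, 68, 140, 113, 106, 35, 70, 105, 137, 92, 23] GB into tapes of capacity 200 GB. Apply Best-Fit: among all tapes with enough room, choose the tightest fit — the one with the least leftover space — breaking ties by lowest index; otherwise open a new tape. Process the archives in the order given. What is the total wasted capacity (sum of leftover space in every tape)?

157

tape 1: place 191 GB, 9 GB left
tape 2: place 90 GB, 110 GB left
tape 2: place 29 GB, 81 GB left
tape 2: place 44 GB, 37 GB left
tape 3: place 68 GB, 132 GB left
tape 4: place 140 GB, 60 GB left
tape 3: place 113 GB, 19 GB left
tape 5: place 106 GB, 94 GB left
tape 2: place 35 GB, 2 GB left
tape 5: place 70 GB, 24 GB left
tape 6: place 105 GB, 95 GB left
tape 7: place 137 GB, 63 GB left
tape 6: place 92 GB, 3 GB left
tape 5: place 23 GB, 1 GB left
7 tapes × 200 GB = 1400 GB; used 1243 GB; unused 157 GB.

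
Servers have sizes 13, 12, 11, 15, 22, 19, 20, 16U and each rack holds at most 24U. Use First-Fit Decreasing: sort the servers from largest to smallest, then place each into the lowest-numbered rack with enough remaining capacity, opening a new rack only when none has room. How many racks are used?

7

Sorted descending: 22, 20, 19, 16, 15, 13, 12, 11.
rack 1: place 22U, 2U left
rack 2: place 20U, 4U left
rack 3: place 19U, 5U left
rack 4: place 16U, 8U left
rack 5: place 15U, 9U left
rack 6: place 13U, 11U left
rack 7: place 12U, 12U left
rack 6: place 11U, 0U left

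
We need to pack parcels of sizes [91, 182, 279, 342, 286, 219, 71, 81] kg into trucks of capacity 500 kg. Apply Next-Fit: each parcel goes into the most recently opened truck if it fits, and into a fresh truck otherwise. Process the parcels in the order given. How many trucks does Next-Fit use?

Put 91 kg in truck 1; 409 kg remain.
Put 182 kg in truck 1; 227 kg remain.
Put 279 kg in truck 2; 221 kg remain.
Put 342 kg in truck 3; 158 kg remain.
Put 286 kg in truck 4; 214 kg remain.
Put 219 kg in truck 5; 281 kg remain.
Put 71 kg in truck 5; 210 kg remain.
Put 81 kg in truck 5; 129 kg remain.

5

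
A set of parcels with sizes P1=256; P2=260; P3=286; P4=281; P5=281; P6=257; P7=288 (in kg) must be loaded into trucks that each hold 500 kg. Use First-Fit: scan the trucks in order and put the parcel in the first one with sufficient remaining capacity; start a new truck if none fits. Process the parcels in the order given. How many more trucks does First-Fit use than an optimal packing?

0

First-Fit: [256] [260] [286] [281] [281] [257] [288] → 7 trucks.
7 parcels exceed 250 kg (half the capacity), and no two of those can share a truck, so at least 7 trucks are needed.
So 7 is already optimal.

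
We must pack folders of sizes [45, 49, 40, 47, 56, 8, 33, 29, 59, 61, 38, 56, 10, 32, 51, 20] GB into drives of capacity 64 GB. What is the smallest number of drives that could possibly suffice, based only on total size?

10 drives

Total size = 45 + 49 + 40 + 47 + 56 + 8 + 33 + 29 + 59 + 61 + 38 + 56 + 10 + 32 + 51 + 20 = 634 GB.
⌈634 / 64⌉ = 10.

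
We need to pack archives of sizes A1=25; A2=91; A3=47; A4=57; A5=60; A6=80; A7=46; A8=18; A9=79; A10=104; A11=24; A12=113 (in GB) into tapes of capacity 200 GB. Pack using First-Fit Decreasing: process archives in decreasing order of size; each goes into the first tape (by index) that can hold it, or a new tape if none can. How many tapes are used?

4

Sorted descending: 113, 104, 91, 80, 79, 60, 57, 47, 46, 25, 24, 18.
113 GB → tape 1 (remaining 87 GB)
104 GB → tape 2 (remaining 96 GB)
91 GB → tape 2 (remaining 5 GB)
80 GB → tape 1 (remaining 7 GB)
79 GB → tape 3 (remaining 121 GB)
60 GB → tape 3 (remaining 61 GB)
57 GB → tape 3 (remaining 4 GB)
47 GB → tape 4 (remaining 153 GB)
46 GB → tape 4 (remaining 107 GB)
25 GB → tape 4 (remaining 82 GB)
24 GB → tape 4 (remaining 58 GB)
18 GB → tape 4 (remaining 40 GB)
Final tapes: [113,80] [104,91] [79,60,57] [47,46,25,24,18].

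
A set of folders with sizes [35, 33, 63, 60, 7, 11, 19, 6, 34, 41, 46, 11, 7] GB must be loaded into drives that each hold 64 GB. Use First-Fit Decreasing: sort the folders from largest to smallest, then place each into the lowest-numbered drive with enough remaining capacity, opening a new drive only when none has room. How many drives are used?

7

Sorted descending: 63, 60, 46, 41, 35, 34, 33, 19, 11, 11, 7, 7, 6.
drive 1: place 63 GB, 1 GB left
drive 2: place 60 GB, 4 GB left
drive 3: place 46 GB, 18 GB left
drive 4: place 41 GB, 23 GB left
drive 5: place 35 GB, 29 GB left
drive 6: place 34 GB, 30 GB left
drive 7: place 33 GB, 31 GB left
drive 4: place 19 GB, 4 GB left
drive 3: place 11 GB, 7 GB left
drive 5: place 11 GB, 18 GB left
drive 3: place 7 GB, 0 GB left
drive 5: place 7 GB, 11 GB left
drive 5: place 6 GB, 5 GB left
Final drives: [63] [60] [46,11,7] [41,19] [35,11,7,6] [34] [33].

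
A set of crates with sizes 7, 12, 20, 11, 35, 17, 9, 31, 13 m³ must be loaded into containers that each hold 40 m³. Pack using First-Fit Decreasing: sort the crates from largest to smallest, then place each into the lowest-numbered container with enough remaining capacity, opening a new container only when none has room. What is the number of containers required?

5

Sorted descending: 35, 31, 20, 17, 13, 12, 11, 9, 7.
Put 35 m³ in container 1; 5 m³ remain.
Put 31 m³ in container 2; 9 m³ remain.
Put 20 m³ in container 3; 20 m³ remain.
Put 17 m³ in container 3; 3 m³ remain.
Put 13 m³ in container 4; 27 m³ remain.
Put 12 m³ in container 4; 15 m³ remain.
Put 11 m³ in container 4; 4 m³ remain.
Put 9 m³ in container 2; 0 m³ remain.
Put 7 m³ in container 5; 33 m³ remain.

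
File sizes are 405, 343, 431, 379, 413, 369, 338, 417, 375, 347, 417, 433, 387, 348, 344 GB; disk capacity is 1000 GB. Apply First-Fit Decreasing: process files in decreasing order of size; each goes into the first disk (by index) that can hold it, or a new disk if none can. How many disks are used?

8

Sorted descending: 433, 431, 417, 417, 413, 405, 387, 379, 375, 369, 348, 347, 344, 343, 338.
433 GB → disk 1 (remaining 567 GB)
431 GB → disk 1 (remaining 136 GB)
417 GB → disk 2 (remaining 583 GB)
417 GB → disk 2 (remaining 166 GB)
413 GB → disk 3 (remaining 587 GB)
405 GB → disk 3 (remaining 182 GB)
387 GB → disk 4 (remaining 613 GB)
379 GB → disk 4 (remaining 234 GB)
375 GB → disk 5 (remaining 625 GB)
369 GB → disk 5 (remaining 256 GB)
348 GB → disk 6 (remaining 652 GB)
347 GB → disk 6 (remaining 305 GB)
344 GB → disk 7 (remaining 656 GB)
343 GB → disk 7 (remaining 313 GB)
338 GB → disk 8 (remaining 662 GB)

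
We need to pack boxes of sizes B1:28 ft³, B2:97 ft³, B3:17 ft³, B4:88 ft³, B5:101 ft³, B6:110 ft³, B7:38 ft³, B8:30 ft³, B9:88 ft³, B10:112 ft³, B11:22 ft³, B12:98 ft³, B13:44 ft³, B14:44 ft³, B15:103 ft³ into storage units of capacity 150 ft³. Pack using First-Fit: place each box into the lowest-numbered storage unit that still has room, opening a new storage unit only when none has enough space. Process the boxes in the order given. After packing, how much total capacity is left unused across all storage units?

storage unit 1: place B1 (28 ft³), 122 ft³ left
storage unit 1: place B2 (97 ft³), 25 ft³ left
storage unit 1: place B3 (17 ft³), 8 ft³ left
storage unit 2: place B4 (88 ft³), 62 ft³ left
storage unit 3: place B5 (101 ft³), 49 ft³ left
storage unit 4: place B6 (110 ft³), 40 ft³ left
storage unit 2: place B7 (38 ft³), 24 ft³ left
storage unit 3: place B8 (30 ft³), 19 ft³ left
storage unit 5: place B9 (88 ft³), 62 ft³ left
storage unit 6: place B10 (112 ft³), 38 ft³ left
storage unit 2: place B11 (22 ft³), 2 ft³ left
storage unit 7: place B12 (98 ft³), 52 ft³ left
storage unit 5: place B13 (44 ft³), 18 ft³ left
storage unit 7: place B14 (44 ft³), 8 ft³ left
storage unit 8: place B15 (103 ft³), 47 ft³ left
8 storage units × 150 ft³ = 1200 ft³; used 1020 ft³; unused 180 ft³.

180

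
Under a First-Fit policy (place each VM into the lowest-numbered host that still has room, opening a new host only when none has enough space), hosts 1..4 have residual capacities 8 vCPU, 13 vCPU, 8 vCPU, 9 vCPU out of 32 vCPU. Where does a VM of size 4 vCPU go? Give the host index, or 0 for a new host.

Hosts with room: host 1 (8 vCPU), host 2 (13 vCPU), host 3 (8 vCPU), host 4 (9 vCPU).
The first with room is host 1.

1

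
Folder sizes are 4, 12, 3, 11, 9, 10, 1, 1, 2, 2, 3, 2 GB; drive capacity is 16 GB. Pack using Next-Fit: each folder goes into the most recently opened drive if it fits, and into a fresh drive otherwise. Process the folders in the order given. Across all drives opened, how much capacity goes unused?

drive 1: place 4 GB, 12 GB left
drive 1: place 12 GB, 0 GB left
drive 2: place 3 GB, 13 GB left
drive 2: place 11 GB, 2 GB left
drive 3: place 9 GB, 7 GB left
drive 4: place 10 GB, 6 GB left
drive 4: place 1 GB, 5 GB left
drive 4: place 1 GB, 4 GB left
drive 4: place 2 GB, 2 GB left
drive 4: place 2 GB, 0 GB left
drive 5: place 3 GB, 13 GB left
drive 5: place 2 GB, 11 GB left
5 drives × 16 GB = 80 GB; used 60 GB; unused 20 GB.

20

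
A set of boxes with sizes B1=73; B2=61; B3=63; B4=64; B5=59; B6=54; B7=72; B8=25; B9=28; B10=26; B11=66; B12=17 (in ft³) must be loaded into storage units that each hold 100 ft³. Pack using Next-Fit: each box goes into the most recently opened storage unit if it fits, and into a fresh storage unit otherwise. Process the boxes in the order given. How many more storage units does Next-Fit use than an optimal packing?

Next-Fit: [73] [61] [63] [64] [59] [54] [72,25] [28,26] [66,17] → 9 storage units.
8 boxes exceed 50 ft³ (half the capacity), and no two of those can share a storage unit, so at least 8 storage units are needed.
An optimal packing achieves that bound: [73,26] [72,28] [66,25] [64,17] [63] [61] [59] [54] → 8 storage units.
Excess: 9 − 8 = 1.

1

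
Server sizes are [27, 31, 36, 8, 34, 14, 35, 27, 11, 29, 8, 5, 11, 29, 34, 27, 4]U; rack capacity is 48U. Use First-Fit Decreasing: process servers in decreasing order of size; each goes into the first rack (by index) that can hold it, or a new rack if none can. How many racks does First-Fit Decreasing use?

10

Sorted descending: 36, 35, 34, 34, 31, 29, 29, 27, 27, 27, 14, 11, 11, 8, 8, 5, 4.
36U → rack 1 (remaining 12U)
35U → rack 2 (remaining 13U)
34U → rack 3 (remaining 14U)
34U → rack 4 (remaining 14U)
31U → rack 5 (remaining 17U)
29U → rack 6 (remaining 19U)
29U → rack 7 (remaining 19U)
27U → rack 8 (remaining 21U)
27U → rack 9 (remaining 21U)
27U → rack 10 (remaining 21U)
14U → rack 3 (remaining 0U)
11U → rack 1 (remaining 1U)
11U → rack 2 (remaining 2U)
8U → rack 4 (remaining 6U)
8U → rack 5 (remaining 9U)
5U → rack 4 (remaining 1U)
4U → rack 5 (remaining 5U)
Final racks: [36,11] [35,11] [34,14] [34,8,5] [31,8,4] [29] [29] [27] [27] [27].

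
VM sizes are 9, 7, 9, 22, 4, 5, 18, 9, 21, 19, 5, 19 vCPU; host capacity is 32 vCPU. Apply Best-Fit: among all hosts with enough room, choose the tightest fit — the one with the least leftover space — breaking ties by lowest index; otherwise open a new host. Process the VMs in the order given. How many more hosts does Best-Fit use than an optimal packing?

Best-Fit: [9,7,9,4] [22,5,5] [18,9] [21] [19] [19] → 6 hosts.
Total size 147 vCPU; any packing needs at least ⌈147/32⌉ = 5 hosts.
An optimal packing achieves that bound: [22,9] [21,9] [19,9,4] [19,7,5] [18,5] → 5 hosts.
Excess: 6 − 5 = 1.

1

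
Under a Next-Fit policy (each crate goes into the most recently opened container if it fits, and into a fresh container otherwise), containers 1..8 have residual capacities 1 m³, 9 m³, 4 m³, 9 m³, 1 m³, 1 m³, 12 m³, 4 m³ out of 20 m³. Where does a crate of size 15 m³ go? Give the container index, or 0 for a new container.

0

Next-Fit only looks at container 8, which has 4 m³ free.
15 m³ does not fit, so a new container is opened.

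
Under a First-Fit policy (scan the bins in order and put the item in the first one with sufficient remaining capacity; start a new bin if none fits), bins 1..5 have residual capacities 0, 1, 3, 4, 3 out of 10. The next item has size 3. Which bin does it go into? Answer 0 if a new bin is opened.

3

Bins with room: bin 3 (3), bin 4 (4), bin 5 (3).
The first with room is bin 3.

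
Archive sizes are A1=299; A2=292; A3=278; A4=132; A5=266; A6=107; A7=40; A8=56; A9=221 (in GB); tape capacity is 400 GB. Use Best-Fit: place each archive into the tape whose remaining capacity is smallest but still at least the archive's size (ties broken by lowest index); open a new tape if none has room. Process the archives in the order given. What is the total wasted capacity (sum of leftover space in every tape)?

309

A1 (299 GB) → tape 1 (remaining 101 GB)
A2 (292 GB) → tape 2 (remaining 108 GB)
A3 (278 GB) → tape 3 (remaining 122 GB)
A4 (132 GB) → tape 4 (remaining 268 GB)
A5 (266 GB) → tape 4 (remaining 2 GB)
A6 (107 GB) → tape 2 (remaining 1 GB)
A7 (40 GB) → tape 1 (remaining 61 GB)
A8 (56 GB) → tape 1 (remaining 5 GB)
A9 (221 GB) → tape 5 (remaining 179 GB)
5 tapes × 400 GB = 2000 GB; used 1691 GB; unused 309 GB.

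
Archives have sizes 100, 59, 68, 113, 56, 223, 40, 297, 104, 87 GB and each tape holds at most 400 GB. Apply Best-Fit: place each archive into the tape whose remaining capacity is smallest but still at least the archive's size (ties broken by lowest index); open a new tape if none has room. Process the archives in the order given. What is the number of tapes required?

tape 1: place 100 GB, 300 GB left
tape 1: place 59 GB, 241 GB left
tape 1: place 68 GB, 173 GB left
tape 1: place 113 GB, 60 GB left
tape 1: place 56 GB, 4 GB left
tape 2: place 223 GB, 177 GB left
tape 2: place 40 GB, 137 GB left
tape 3: place 297 GB, 103 GB left
tape 2: place 104 GB, 33 GB left
tape 3: place 87 GB, 16 GB left
Final tapes: [100,59,68,113,56] [223,40,104] [297,87].

3 tapes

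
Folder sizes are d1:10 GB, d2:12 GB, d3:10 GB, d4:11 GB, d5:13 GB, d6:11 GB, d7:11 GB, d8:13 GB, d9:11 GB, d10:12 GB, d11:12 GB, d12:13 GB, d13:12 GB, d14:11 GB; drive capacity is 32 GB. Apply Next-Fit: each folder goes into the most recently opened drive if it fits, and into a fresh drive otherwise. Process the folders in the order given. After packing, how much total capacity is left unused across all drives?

62

d1 (10 GB) → drive 1 (remaining 22 GB)
d2 (12 GB) → drive 1 (remaining 10 GB)
d3 (10 GB) → drive 1 (remaining 0 GB)
d4 (11 GB) → drive 2 (remaining 21 GB)
d5 (13 GB) → drive 2 (remaining 8 GB)
d6 (11 GB) → drive 3 (remaining 21 GB)
d7 (11 GB) → drive 3 (remaining 10 GB)
d8 (13 GB) → drive 4 (remaining 19 GB)
d9 (11 GB) → drive 4 (remaining 8 GB)
d10 (12 GB) → drive 5 (remaining 20 GB)
d11 (12 GB) → drive 5 (remaining 8 GB)
d12 (13 GB) → drive 6 (remaining 19 GB)
d13 (12 GB) → drive 6 (remaining 7 GB)
d14 (11 GB) → drive 7 (remaining 21 GB)
7 drives × 32 GB = 224 GB; used 162 GB; unused 62 GB.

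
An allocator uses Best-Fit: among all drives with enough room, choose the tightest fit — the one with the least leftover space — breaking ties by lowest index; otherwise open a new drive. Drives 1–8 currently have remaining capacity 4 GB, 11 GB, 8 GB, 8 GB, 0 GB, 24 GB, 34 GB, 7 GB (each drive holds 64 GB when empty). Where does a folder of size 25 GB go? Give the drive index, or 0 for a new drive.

Drives with room: drive 7 (34 GB).
Tightest fit is drive 7 with 34 GB free.

7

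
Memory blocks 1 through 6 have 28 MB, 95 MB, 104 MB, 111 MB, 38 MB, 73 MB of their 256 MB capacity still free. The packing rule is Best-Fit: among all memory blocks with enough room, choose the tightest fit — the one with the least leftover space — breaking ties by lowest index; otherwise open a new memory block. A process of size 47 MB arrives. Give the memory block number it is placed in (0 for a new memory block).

6

Memory blocks with room: memory block 2 (95 MB), memory block 3 (104 MB), memory block 4 (111 MB), memory block 6 (73 MB).
Tightest fit is memory block 6 with 73 MB free.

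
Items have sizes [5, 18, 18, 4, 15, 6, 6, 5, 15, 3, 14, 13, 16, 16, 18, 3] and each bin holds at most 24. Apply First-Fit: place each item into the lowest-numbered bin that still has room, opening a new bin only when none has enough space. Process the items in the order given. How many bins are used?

9

5 → bin 1 (remaining 19)
18 → bin 1 (remaining 1)
18 → bin 2 (remaining 6)
4 → bin 2 (remaining 2)
15 → bin 3 (remaining 9)
6 → bin 3 (remaining 3)
6 → bin 4 (remaining 18)
5 → bin 4 (remaining 13)
15 → bin 5 (remaining 9)
3 → bin 3 (remaining 0)
14 → bin 6 (remaining 10)
13 → bin 4 (remaining 0)
16 → bin 7 (remaining 8)
16 → bin 8 (remaining 8)
18 → bin 9 (remaining 6)
3 → bin 5 (remaining 6)
Final bins: [5,18] [18,4] [15,6,3] [6,5,13] [15,3] [14] [16] [16] [18].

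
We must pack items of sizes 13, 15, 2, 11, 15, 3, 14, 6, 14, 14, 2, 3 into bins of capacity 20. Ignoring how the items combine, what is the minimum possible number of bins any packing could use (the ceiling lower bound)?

Total size = 13 + 15 + 2 + 11 + 15 + 3 + 14 + 6 + 14 + 14 + 2 + 3 = 112.
⌈112 / 20⌉ = 6.

6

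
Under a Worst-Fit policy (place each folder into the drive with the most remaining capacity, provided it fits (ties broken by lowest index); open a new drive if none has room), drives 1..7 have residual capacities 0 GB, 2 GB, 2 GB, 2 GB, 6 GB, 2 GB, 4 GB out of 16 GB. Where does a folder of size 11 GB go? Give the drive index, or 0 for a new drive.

No drive has ≥ 11 GB free, so a new drive is opened.

0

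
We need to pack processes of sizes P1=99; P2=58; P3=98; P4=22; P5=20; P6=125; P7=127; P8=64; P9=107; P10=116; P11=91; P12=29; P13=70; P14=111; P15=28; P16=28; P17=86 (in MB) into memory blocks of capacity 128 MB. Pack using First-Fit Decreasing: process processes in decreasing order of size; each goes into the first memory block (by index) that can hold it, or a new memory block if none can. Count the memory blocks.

Sorted descending: 127, 125, 116, 111, 107, 99, 98, 91, 86, 70, 64, 58, 29, 28, 28, 22, 20.
127 MB → memory block 1 (remaining 1 MB)
125 MB → memory block 2 (remaining 3 MB)
116 MB → memory block 3 (remaining 12 MB)
111 MB → memory block 4 (remaining 17 MB)
107 MB → memory block 5 (remaining 21 MB)
99 MB → memory block 6 (remaining 29 MB)
98 MB → memory block 7 (remaining 30 MB)
91 MB → memory block 8 (remaining 37 MB)
86 MB → memory block 9 (remaining 42 MB)
70 MB → memory block 10 (remaining 58 MB)
64 MB → memory block 11 (remaining 64 MB)
58 MB → memory block 10 (remaining 0 MB)
29 MB → memory block 6 (remaining 0 MB)
28 MB → memory block 7 (remaining 2 MB)
28 MB → memory block 8 (remaining 9 MB)
22 MB → memory block 9 (remaining 20 MB)
20 MB → memory block 5 (remaining 1 MB)
Final memory blocks: [127] [125] [116] [111] [107,20] [99,29] [98,28] [91,28] [86,22] [70,58] [64].

11 memory blocks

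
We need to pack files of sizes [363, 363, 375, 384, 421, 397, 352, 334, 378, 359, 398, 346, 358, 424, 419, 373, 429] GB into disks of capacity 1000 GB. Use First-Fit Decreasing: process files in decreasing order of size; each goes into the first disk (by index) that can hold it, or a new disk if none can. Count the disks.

Sorted descending: 429, 424, 421, 419, 398, 397, 384, 378, 375, 373, 363, 363, 359, 358, 352, 346, 334.
disk 1: place 429 GB, 571 GB left
disk 1: place 424 GB, 147 GB left
disk 2: place 421 GB, 579 GB left
disk 2: place 419 GB, 160 GB left
disk 3: place 398 GB, 602 GB left
disk 3: place 397 GB, 205 GB left
disk 4: place 384 GB, 616 GB left
disk 4: place 378 GB, 238 GB left
disk 5: place 375 GB, 625 GB left
disk 5: place 373 GB, 252 GB left
disk 6: place 363 GB, 637 GB left
disk 6: place 363 GB, 274 GB left
disk 7: place 359 GB, 641 GB left
disk 7: place 358 GB, 283 GB left
disk 8: place 352 GB, 648 GB left
disk 8: place 346 GB, 302 GB left
disk 9: place 334 GB, 666 GB left
Final disks: [429,424] [421,419] [398,397] [384,378] [375,373] [363,363] [359,358] [352,346] [334].

9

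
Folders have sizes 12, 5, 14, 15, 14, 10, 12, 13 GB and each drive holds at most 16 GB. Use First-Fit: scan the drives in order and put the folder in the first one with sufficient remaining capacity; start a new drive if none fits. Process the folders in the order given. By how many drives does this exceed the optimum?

First-Fit: [12] [5,10] [14] [15] [14] [12] [13] → 7 drives.
7 folders exceed 8 GB (half the capacity), and no two of those can share a drive, so at least 7 drives are needed.
So 7 is already optimal.

0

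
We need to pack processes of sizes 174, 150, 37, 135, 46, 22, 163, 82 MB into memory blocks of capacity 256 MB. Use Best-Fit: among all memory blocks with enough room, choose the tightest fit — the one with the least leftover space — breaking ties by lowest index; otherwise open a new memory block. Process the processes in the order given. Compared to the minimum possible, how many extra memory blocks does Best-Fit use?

Best-Fit: [174,37,22] [150,46] [135] [163,82] → 4 memory blocks.
Total size 809 MB; any packing needs at least ⌈809/256⌉ = 4 memory blocks.
So 4 is already optimal.

0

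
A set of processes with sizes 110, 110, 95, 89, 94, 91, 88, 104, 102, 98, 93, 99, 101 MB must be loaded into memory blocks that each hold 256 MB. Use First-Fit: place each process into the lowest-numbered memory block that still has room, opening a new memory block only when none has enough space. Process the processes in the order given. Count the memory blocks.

memory block 1: place 110 MB, 146 MB left
memory block 1: place 110 MB, 36 MB left
memory block 2: place 95 MB, 161 MB left
memory block 2: place 89 MB, 72 MB left
memory block 3: place 94 MB, 162 MB left
memory block 3: place 91 MB, 71 MB left
memory block 4: place 88 MB, 168 MB left
memory block 4: place 104 MB, 64 MB left
memory block 5: place 102 MB, 154 MB left
memory block 5: place 98 MB, 56 MB left
memory block 6: place 93 MB, 163 MB left
memory block 6: place 99 MB, 64 MB left
memory block 7: place 101 MB, 155 MB left
Final memory blocks: [110,110] [95,89] [94,91] [88,104] [102,98] [93,99] [101].

7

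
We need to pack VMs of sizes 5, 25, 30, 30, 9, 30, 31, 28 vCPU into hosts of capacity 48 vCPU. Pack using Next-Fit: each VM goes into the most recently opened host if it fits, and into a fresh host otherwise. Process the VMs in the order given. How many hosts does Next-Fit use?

5 vCPU → host 1 (remaining 43 vCPU)
25 vCPU → host 1 (remaining 18 vCPU)
30 vCPU → host 2 (remaining 18 vCPU)
30 vCPU → host 3 (remaining 18 vCPU)
9 vCPU → host 3 (remaining 9 vCPU)
30 vCPU → host 4 (remaining 18 vCPU)
31 vCPU → host 5 (remaining 17 vCPU)
28 vCPU → host 6 (remaining 20 vCPU)

6 hosts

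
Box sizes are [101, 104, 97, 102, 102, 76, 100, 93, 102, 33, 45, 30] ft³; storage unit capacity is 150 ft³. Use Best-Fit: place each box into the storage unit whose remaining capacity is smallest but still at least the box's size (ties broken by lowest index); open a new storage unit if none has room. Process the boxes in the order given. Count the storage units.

Put 101 ft³ in storage unit 1; 49 ft³ remain.
Put 104 ft³ in storage unit 2; 46 ft³ remain.
Put 97 ft³ in storage unit 3; 53 ft³ remain.
Put 102 ft³ in storage unit 4; 48 ft³ remain.
Put 102 ft³ in storage unit 5; 48 ft³ remain.
Put 76 ft³ in storage unit 6; 74 ft³ remain.
Put 100 ft³ in storage unit 7; 50 ft³ remain.
Put 93 ft³ in storage unit 8; 57 ft³ remain.
Put 102 ft³ in storage unit 9; 48 ft³ remain.
Put 33 ft³ in storage unit 2; 13 ft³ remain.
Put 45 ft³ in storage unit 4; 3 ft³ remain.
Put 30 ft³ in storage unit 5; 18 ft³ remain.

9 storage units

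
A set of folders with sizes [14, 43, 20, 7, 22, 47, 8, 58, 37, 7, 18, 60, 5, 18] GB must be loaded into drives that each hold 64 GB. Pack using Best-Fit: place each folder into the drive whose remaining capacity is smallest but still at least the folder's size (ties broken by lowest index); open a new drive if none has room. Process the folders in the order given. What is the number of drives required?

6

Put 14 GB in drive 1; 50 GB remain.
Put 43 GB in drive 1; 7 GB remain.
Put 20 GB in drive 2; 44 GB remain.
Put 7 GB in drive 1; 0 GB remain.
Put 22 GB in drive 2; 22 GB remain.
Put 47 GB in drive 3; 17 GB remain.
Put 8 GB in drive 3; 9 GB remain.
Put 58 GB in drive 4; 6 GB remain.
Put 37 GB in drive 5; 27 GB remain.
Put 7 GB in drive 3; 2 GB remain.
Put 18 GB in drive 2; 4 GB remain.
Put 60 GB in drive 6; 4 GB remain.
Put 5 GB in drive 4; 1 GB remain.
Put 18 GB in drive 5; 9 GB remain.
Final drives: [14,43,7] [20,22,18] [47,8,7] [58,5] [37,18] [60].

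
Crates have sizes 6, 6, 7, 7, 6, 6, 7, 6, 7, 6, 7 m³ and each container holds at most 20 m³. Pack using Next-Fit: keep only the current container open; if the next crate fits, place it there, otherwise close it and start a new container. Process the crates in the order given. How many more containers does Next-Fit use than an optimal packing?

0

Next-Fit: [6,6,7] [7,6,6] [7,6,7] [6,7] → 4 containers.
Total size 71 m³; any packing needs at least ⌈71/20⌉ = 4 containers.
So 4 is already optimal.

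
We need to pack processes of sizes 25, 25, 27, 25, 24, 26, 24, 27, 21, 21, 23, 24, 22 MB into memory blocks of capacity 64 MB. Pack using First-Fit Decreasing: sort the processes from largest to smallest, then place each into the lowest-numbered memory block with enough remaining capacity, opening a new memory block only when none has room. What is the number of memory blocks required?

Sorted descending: 27, 27, 26, 25, 25, 25, 24, 24, 24, 23, 22, 21, 21.
memory block 1: place 27 MB, 37 MB left
memory block 1: place 27 MB, 10 MB left
memory block 2: place 26 MB, 38 MB left
memory block 2: place 25 MB, 13 MB left
memory block 3: place 25 MB, 39 MB left
memory block 3: place 25 MB, 14 MB left
memory block 4: place 24 MB, 40 MB left
memory block 4: place 24 MB, 16 MB left
memory block 5: place 24 MB, 40 MB left
memory block 5: place 23 MB, 17 MB left
memory block 6: place 22 MB, 42 MB left
memory block 6: place 21 MB, 21 MB left
memory block 6: place 21 MB, 0 MB left
Final memory blocks: [27,27] [26,25] [25,25] [24,24] [24,23] [22,21,21].

6 memory blocks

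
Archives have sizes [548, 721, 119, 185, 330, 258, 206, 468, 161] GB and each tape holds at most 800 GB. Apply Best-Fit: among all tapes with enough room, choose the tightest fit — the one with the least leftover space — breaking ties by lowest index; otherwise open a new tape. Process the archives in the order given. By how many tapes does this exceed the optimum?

Best-Fit: [548,119] [721] [185,330,258] [206,468] [161] → 5 tapes.
Total size 2996 GB; any packing needs at least ⌈2996/800⌉ = 4 tapes.
An optimal packing achieves that bound: [721] [548,206] [468,330] [258,185,161,119] → 4 tapes.
Excess: 5 − 4 = 1.

1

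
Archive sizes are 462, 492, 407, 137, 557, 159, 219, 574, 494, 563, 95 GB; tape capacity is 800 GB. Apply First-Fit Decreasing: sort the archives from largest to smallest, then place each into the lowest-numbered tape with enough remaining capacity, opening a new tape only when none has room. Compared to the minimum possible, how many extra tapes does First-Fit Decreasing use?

First-Fit Decreasing: [574,219] [563,159] [557,137,95] [494] [492] [462] [407] → 7 tapes.
7 archives exceed 400 GB (half the capacity), and no two of those can share a tape, so at least 7 tapes are needed.
So 7 is already optimal.

0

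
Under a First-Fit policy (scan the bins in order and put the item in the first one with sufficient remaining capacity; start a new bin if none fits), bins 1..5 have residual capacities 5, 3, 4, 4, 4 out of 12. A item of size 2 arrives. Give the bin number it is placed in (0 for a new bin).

1

Bins with room: bin 1 (5), bin 2 (3), bin 3 (4), bin 4 (4), bin 5 (4).
The first with room is bin 1.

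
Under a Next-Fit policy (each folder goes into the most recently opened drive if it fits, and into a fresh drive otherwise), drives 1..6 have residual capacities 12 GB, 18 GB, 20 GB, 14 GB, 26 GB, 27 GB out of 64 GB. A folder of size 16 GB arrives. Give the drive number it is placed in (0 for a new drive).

6

Next-Fit only looks at drive 6, which has 27 GB free.
16 GB fits there.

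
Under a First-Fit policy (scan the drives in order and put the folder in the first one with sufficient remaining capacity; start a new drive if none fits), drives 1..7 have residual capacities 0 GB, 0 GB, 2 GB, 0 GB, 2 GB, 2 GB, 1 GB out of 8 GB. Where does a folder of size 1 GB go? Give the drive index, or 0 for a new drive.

Drives with room: drive 3 (2 GB), drive 5 (2 GB), drive 6 (2 GB), drive 7 (1 GB).
The first with room is drive 3.

3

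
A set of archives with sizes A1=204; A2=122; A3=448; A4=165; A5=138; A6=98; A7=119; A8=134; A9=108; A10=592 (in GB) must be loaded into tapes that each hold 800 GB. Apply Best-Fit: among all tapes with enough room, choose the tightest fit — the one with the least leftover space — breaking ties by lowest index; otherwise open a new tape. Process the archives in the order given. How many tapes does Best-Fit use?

3 tapes

A1 (204 GB) → tape 1 (remaining 596 GB)
A2 (122 GB) → tape 1 (remaining 474 GB)
A3 (448 GB) → tape 1 (remaining 26 GB)
A4 (165 GB) → tape 2 (remaining 635 GB)
A5 (138 GB) → tape 2 (remaining 497 GB)
A6 (98 GB) → tape 2 (remaining 399 GB)
A7 (119 GB) → tape 2 (remaining 280 GB)
A8 (134 GB) → tape 2 (remaining 146 GB)
A9 (108 GB) → tape 2 (remaining 38 GB)
A10 (592 GB) → tape 3 (remaining 208 GB)
Final tapes: [204,122,448] [165,138,98,119,134,108] [592].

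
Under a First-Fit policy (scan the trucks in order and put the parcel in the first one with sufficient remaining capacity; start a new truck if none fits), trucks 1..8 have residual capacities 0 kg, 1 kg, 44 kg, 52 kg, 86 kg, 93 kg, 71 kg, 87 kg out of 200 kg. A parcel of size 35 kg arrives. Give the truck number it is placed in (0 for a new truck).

3

Trucks with room: truck 3 (44 kg), truck 4 (52 kg), truck 5 (86 kg), truck 6 (93 kg), truck 7 (71 kg), truck 8 (87 kg).
The first with room is truck 3.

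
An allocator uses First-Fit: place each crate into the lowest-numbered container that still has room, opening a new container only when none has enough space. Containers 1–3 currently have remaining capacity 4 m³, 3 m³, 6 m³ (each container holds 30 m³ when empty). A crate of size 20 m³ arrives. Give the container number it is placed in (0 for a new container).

No container has ≥ 20 m³ free, so a new container is opened.

0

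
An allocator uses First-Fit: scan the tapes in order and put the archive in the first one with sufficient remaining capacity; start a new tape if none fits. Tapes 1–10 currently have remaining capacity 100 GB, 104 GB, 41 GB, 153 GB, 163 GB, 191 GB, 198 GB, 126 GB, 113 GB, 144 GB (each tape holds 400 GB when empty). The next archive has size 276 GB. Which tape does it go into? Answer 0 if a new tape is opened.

No tape has ≥ 276 GB free, so a new tape is opened.

0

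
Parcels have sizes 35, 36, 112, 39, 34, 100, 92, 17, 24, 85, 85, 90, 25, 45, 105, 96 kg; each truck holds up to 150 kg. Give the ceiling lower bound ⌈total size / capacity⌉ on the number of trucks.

Total size = 35 + 36 + 112 + 39 + 34 + 100 + 92 + 17 + 24 + 85 + 85 + 90 + 25 + 45 + 105 + 96 = 1020 kg.
⌈1020 / 150⌉ = 7.

7 trucks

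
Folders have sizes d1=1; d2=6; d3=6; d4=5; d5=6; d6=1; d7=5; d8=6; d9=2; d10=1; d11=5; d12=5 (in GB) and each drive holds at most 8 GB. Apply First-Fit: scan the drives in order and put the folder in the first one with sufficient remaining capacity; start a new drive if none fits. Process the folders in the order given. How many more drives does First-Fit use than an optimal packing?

0

First-Fit: [1,6,1] [6,2] [5,1] [6] [5] [6] [5] [5] → 8 drives.
8 folders exceed 4 GB (half the capacity), and no two of those can share a drive, so at least 8 drives are needed.
So 8 is already optimal.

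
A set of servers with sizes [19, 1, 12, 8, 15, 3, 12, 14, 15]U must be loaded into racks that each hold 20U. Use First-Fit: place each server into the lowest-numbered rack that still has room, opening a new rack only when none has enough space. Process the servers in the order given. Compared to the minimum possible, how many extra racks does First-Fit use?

First-Fit: [19,1] [12,8] [15,3] [12] [14] [15] → 6 racks.
6 servers exceed 10U (half the capacity), and no two of those can share a rack, so at least 6 racks are needed.
So 6 is already optimal.

0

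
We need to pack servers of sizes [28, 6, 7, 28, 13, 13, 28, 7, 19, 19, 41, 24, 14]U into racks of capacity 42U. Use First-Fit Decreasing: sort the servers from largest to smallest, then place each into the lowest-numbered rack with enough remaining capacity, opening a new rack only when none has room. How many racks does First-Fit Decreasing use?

Sorted descending: 41, 28, 28, 28, 24, 19, 19, 14, 13, 13, 7, 7, 6.
41U → rack 1 (remaining 1U)
28U → rack 2 (remaining 14U)
28U → rack 3 (remaining 14U)
28U → rack 4 (remaining 14U)
24U → rack 5 (remaining 18U)
19U → rack 6 (remaining 23U)
19U → rack 6 (remaining 4U)
14U → rack 2 (remaining 0U)
13U → rack 3 (remaining 1U)
13U → rack 4 (remaining 1U)
7U → rack 5 (remaining 11U)
7U → rack 5 (remaining 4U)
6U → rack 7 (remaining 36U)
Final racks: [41] [28,14] [28,13] [28,13] [24,7,7] [19,19] [6].

7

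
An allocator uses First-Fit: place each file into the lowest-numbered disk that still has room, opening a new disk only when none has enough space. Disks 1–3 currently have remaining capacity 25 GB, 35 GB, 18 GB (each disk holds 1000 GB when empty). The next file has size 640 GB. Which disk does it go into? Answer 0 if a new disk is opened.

No disk has ≥ 640 GB free, so a new disk is opened.

0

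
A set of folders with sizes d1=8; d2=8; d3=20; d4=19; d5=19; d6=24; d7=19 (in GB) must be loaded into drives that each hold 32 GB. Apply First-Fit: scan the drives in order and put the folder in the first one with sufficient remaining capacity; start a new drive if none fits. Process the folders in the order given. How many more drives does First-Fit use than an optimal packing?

First-Fit: [8,8] [20] [19] [19] [24] [19] → 6 drives.
5 folders exceed 16 GB (half the capacity), and no two of those can share a drive, so at least 5 drives are needed.
An optimal packing achieves that bound: [24,8] [20,8] [19] [19] [19] → 5 drives.
Excess: 6 − 5 = 1.

1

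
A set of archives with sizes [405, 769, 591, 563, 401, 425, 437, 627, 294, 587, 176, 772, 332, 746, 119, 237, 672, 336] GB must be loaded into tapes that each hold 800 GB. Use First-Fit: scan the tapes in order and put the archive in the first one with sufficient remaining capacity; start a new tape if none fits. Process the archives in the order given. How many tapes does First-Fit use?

12

Put 405 GB in tape 1; 395 GB remain.
Put 769 GB in tape 2; 31 GB remain.
Put 591 GB in tape 3; 209 GB remain.
Put 563 GB in tape 4; 237 GB remain.
Put 401 GB in tape 5; 399 GB remain.
Put 425 GB in tape 6; 375 GB remain.
Put 437 GB in tape 7; 363 GB remain.
Put 627 GB in tape 8; 173 GB remain.
Put 294 GB in tape 1; 101 GB remain.
Put 587 GB in tape 9; 213 GB remain.
Put 176 GB in tape 3; 33 GB remain.
Put 772 GB in tape 10; 28 GB remain.
Put 332 GB in tape 5; 67 GB remain.
Put 746 GB in tape 11; 54 GB remain.
Put 119 GB in tape 4; 118 GB remain.
Put 237 GB in tape 6; 138 GB remain.
Put 672 GB in tape 12; 128 GB remain.
Put 336 GB in tape 7; 27 GB remain.
Final tapes: [405,294] [769] [591,176] [563,119] [401,332] [425,237] [437,336] [627] [587] [772] [746] [672].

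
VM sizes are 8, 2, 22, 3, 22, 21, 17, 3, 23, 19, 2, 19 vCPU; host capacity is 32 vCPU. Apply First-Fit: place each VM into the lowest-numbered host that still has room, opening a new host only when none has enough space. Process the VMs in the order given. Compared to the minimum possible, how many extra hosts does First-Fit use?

0

First-Fit: [8,2,22] [3,22,3,2] [21] [17] [23] [19] [19] → 7 hosts.
7 VMs exceed 16 vCPU (half the capacity), and no two of those can share a host, so at least 7 hosts are needed.
So 7 is already optimal.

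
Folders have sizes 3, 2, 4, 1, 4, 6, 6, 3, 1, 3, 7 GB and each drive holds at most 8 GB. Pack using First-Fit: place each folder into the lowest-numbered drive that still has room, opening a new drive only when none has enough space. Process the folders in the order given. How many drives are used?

drive 1: place 3 GB, 5 GB left
drive 1: place 2 GB, 3 GB left
drive 2: place 4 GB, 4 GB left
drive 1: place 1 GB, 2 GB left
drive 2: place 4 GB, 0 GB left
drive 3: place 6 GB, 2 GB left
drive 4: place 6 GB, 2 GB left
drive 5: place 3 GB, 5 GB left
drive 1: place 1 GB, 1 GB left
drive 5: place 3 GB, 2 GB left
drive 6: place 7 GB, 1 GB left
Final drives: [3,2,1,1] [4,4] [6] [6] [3,3] [7].

6 drives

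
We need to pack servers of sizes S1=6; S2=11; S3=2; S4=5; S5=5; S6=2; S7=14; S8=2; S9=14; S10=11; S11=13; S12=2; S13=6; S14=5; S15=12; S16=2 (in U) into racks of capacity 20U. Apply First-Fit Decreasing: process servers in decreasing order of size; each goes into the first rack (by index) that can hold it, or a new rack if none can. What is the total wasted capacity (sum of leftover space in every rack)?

8

Sorted descending: 14, 14, 13, 12, 11, 11, 6, 6, 5, 5, 5, 2, 2, 2, 2, 2.
Put 14U in rack 1; 6U remain.
Put 14U in rack 2; 6U remain.
Put 13U in rack 3; 7U remain.
Put 12U in rack 4; 8U remain.
Put 11U in rack 5; 9U remain.
Put 11U in rack 6; 9U remain.
Put 6U in rack 1; 0U remain.
Put 6U in rack 2; 0U remain.
Put 5U in rack 3; 2U remain.
Put 5U in rack 4; 3U remain.
Put 5U in rack 5; 4U remain.
Put 2U in rack 3; 0U remain.
Put 2U in rack 4; 1U remain.
Put 2U in rack 5; 2U remain.
Put 2U in rack 5; 0U remain.
Put 2U in rack 6; 7U remain.
6 racks × 20U = 120U; used 112U; unused 8U.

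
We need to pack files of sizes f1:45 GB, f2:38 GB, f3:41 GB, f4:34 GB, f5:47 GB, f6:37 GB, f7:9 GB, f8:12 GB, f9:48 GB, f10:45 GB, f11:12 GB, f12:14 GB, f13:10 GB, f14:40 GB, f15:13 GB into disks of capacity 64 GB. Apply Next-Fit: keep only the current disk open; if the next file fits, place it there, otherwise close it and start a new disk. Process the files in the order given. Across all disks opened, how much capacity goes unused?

195

Put f1 (45 GB) in disk 1; 19 GB remain.
Put f2 (38 GB) in disk 2; 26 GB remain.
Put f3 (41 GB) in disk 3; 23 GB remain.
Put f4 (34 GB) in disk 4; 30 GB remain.
Put f5 (47 GB) in disk 5; 17 GB remain.
Put f6 (37 GB) in disk 6; 27 GB remain.
Put f7 (9 GB) in disk 6; 18 GB remain.
Put f8 (12 GB) in disk 6; 6 GB remain.
Put f9 (48 GB) in disk 7; 16 GB remain.
Put f10 (45 GB) in disk 8; 19 GB remain.
Put f11 (12 GB) in disk 8; 7 GB remain.
Put f12 (14 GB) in disk 9; 50 GB remain.
Put f13 (10 GB) in disk 9; 40 GB remain.
Put f14 (40 GB) in disk 9; 0 GB remain.
Put f15 (13 GB) in disk 10; 51 GB remain.
10 disks × 64 GB = 640 GB; used 445 GB; unused 195 GB.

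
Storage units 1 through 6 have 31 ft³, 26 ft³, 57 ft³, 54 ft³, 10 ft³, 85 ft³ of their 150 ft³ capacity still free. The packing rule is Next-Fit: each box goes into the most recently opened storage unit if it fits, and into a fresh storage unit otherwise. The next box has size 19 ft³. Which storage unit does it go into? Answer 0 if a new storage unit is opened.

Next-Fit only looks at storage unit 6, which has 85 ft³ free.
19 ft³ fits there.

6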